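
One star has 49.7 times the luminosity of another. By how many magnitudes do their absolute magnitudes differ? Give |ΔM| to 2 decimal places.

|ΔM| ≈ 4.24

Pogson: ΔM = −2.5 log₁₀(ratio) = −2.5 log₁₀(49.7) = −2.5 × 1.6964 = -4.241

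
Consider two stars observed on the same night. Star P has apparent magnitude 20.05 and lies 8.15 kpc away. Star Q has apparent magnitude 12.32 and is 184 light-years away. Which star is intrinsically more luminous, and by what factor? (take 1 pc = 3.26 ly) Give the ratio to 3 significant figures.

Star P is more luminous, by a factor of 16.9.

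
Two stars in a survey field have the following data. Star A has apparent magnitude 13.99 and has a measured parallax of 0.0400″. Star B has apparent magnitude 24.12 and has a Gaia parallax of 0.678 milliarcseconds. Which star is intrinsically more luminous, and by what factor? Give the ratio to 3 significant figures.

Star A is more luminous, by a factor of 3.24.

Star A: d = 1/p = 1/0.0400″ = 25.00 pc
Star A: M = m − 5 log₁₀ d + 5 = 13.99 − 5·1.3979 + 5 = 12.000
Star B: p = 0.678 mas = 6.78×10^-4″ → d = 1/p = 1475 pc
Star B: M = m − 5 log₁₀ d + 5 = 24.12 − 5·3.1688 + 5 = 13.276
ΔM = M_A − M_B = 12.000 − (13.276) = -1.276; smaller M is more luminous → Star A.
L ratio = 10^(0.4 |ΔM|) = 10^0.510 = 3.238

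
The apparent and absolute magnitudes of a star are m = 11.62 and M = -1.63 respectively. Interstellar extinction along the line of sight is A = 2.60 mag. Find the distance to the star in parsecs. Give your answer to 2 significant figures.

m − M = 5 log₁₀(d/10 pc) + A  ⇒  11.62 − (-1.63) − 2.60 = 5 log₁₀(d/10)
10.650 = 5 log₁₀(d/10)
log₁₀ d = (m − M − A)/5 + 1 = 3.1300
d = 10^3.1300 = 1349 pc

d ≈ 1300 pc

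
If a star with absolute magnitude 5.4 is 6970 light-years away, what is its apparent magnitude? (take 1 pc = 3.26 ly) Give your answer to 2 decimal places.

m ≈ 17.05

d = 6970 ly / 3.26 = 2138 pc
m = M + 5 log₁₀ d − 5 = 5.4 + 5·3.3300 − 5 = 17.050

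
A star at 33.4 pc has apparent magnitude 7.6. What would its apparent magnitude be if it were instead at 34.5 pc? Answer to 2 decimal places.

m ≈ 7.67

Flux ∝ 1/d², so Δm = 5 log₁₀(d₂/d₁) = 5 log₁₀(34.5/33.4) = 0.070
m₂ = m₁ + Δm = 7.6 + (0.070) = 7.670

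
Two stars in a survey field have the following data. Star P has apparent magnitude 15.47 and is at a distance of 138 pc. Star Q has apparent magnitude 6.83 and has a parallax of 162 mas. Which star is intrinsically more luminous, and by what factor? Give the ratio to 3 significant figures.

Star Q is more luminous, by a factor of 5.72.

Star P: M = m − 5 log₁₀ d + 5 = 15.47 − 5·2.1399 + 5 = 9.771
Star Q: p = 162 mas = 0.162″ → d = 1/p = 6.173 pc
Star Q: M = m − 5 log₁₀ d + 5 = 6.83 − 5·0.7905 + 5 = 7.878
ΔM = M_P − M_Q = 9.771 − (7.878) = 1.893; smaller M is more luminous → Star Q.
L ratio = 10^(0.4 |ΔM|) = 10^0.757 = 5.718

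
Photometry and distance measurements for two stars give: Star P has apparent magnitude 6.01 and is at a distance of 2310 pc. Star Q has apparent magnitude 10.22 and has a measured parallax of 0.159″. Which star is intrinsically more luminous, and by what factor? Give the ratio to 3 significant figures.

Star P is more luminous, by a factor of 6.52×10^6.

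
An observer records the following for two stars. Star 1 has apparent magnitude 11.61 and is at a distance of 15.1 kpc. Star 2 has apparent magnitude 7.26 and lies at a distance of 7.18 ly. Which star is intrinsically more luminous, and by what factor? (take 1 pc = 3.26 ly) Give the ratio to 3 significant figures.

Star 1 is more luminous, by a factor of 855000.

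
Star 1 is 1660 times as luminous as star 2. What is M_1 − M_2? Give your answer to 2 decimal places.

M_1 − M_2 ≈ -8.05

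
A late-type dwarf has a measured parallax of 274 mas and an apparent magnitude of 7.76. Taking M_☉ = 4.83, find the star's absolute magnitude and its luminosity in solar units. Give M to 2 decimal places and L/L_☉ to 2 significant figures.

d = 1/p = 1000/274 mas = 3.650 pc
M = m − 5 log₁₀ d + 5 = 7.76 − 5·0.5622 + 5 = 9.949
M − M_☉ = 9.949 − 4.83 = 5.119
L/L_☉ = 10^(−0.4 × 5.119) = 8.964×10^-3

M ≈ 9.95; L/L_☉ ≈ 9.0×10^-3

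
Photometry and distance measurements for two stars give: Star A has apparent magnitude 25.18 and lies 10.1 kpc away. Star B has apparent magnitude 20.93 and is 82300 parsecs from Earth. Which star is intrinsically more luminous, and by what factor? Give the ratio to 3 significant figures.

Star B is more luminous, by a factor of 3330.

Star A: d = 10.1 kpc = 10100 pc
Star A: M = m − 5 log₁₀ d + 5 = 25.18 − 5·4.0043 + 5 = 10.158
Star B: M = m − 5 log₁₀ d + 5 = 20.93 − 5·4.9154 + 5 = 1.353
ΔM = M_A − M_B = 10.158 − (1.353) = 8.805; smaller M is more luminous → Star B.
L ratio = 10^(0.4 |ΔM|) = 10^3.522 = 3328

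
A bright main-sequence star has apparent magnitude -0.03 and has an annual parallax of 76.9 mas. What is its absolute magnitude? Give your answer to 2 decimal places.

p = 76.9 mas = 0.0769″ → d = 1/p = 13.00 pc
5 log₁₀(d/10 pc) = 5 log₁₀(13.00) − 5 = 0.570
M = m − 5 log₁₀(d/10) = -0.03 − 0.570 = -0.600

M ≈ -0.60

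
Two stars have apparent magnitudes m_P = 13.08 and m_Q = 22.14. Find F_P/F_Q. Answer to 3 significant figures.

Magnitude difference = -9.06
Flux ratio = 10^(−0.4 Δm) = 10^(−0.4 × -9.06) = 10^3.624 = 4207

F_P/F_Q ≈ 4210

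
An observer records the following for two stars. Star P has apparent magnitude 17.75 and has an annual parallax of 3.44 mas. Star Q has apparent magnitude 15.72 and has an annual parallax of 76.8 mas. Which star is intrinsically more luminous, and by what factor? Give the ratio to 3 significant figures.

Star P: p = 3.44 mas = 3.44×10^-3″ → d = 1/p = 290.7 pc
Star P: M = m − 5 log₁₀ d + 5 = 17.75 − 5·2.4634 + 5 = 10.433
Star Q: p = 76.8 mas = 0.0768″ → d = 1/p = 13.02 pc
Star Q: M = m − 5 log₁₀ d + 5 = 15.72 − 5·1.1146 + 5 = 15.147
ΔM = M_P − M_Q = 10.433 − (15.147) = -4.714; smaller M is more luminous → Star P.
L ratio = 10^(0.4 |ΔM|) = 10^1.886 = 76.84

Star P is more luminous, by a factor of 76.8.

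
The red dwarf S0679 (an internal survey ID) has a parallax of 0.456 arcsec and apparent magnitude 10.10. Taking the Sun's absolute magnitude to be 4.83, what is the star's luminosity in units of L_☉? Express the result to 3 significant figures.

d = 1/p = 1/0.456″ = 2.193 pc
M = m − 5 log₁₀ d + 5 = 10.10 − 5·0.3410 + 5 = 13.395
M − M_☉ = 13.395 − 4.83 = 8.565
L/L_☉ = 10^(−0.4 × 8.565) = 3.750×10^-4

L/L_☉ ≈ 3.75×10^-4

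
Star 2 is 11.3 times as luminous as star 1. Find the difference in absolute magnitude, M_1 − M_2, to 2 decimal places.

Pogson: ΔM = −2.5 log₁₀(ratio) = −2.5 log₁₀(11.3) = −2.5 × 1.0531 = -2.633
Star 2 is brighter so has the smaller magnitude: M_1 − M_2 is positive.

M_1 − M_2 ≈ 2.63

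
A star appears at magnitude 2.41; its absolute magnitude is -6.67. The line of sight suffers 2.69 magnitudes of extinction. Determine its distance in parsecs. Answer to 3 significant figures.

d ≈ 190 pc

m − M = 5 log₁₀(d/10 pc) + A  ⇒  2.41 − (-6.67) − 2.69 = 5 log₁₀(d/10)
6.390 = 5 log₁₀(d/10)
log₁₀ d = (m − M − A)/5 + 1 = 2.2780
d = 10^2.2780 = 189.7 pc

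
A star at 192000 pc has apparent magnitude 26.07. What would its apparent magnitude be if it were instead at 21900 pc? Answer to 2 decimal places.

m ≈ 21.36

Flux ∝ 1/d², so Δm = 5 log₁₀(d₂/d₁) = 5 log₁₀(21900/192000) = -4.714
m₂ = m₁ + Δm = 26.07 + (-4.714) = 21.356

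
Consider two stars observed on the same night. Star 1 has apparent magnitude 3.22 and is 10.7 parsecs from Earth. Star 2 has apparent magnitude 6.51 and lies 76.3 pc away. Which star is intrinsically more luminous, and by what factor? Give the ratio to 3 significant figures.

Star 1: M = m − 5 log₁₀ d + 5 = 3.22 − 5·1.0294 + 5 = 3.073
Star 2: M = m − 5 log₁₀ d + 5 = 6.51 − 5·1.8825 + 5 = 2.097
ΔM = M_1 − M_2 = 3.073 − (2.097) = 0.976; smaller M is more luminous → Star 2.
L ratio = 10^(0.4 |ΔM|) = 10^0.390 = 2.456

Star 2 is more luminous, by a factor of 2.46.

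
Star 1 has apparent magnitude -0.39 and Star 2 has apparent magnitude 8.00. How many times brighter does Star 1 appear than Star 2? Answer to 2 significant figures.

Δm = -0.39 − (8.00) = -8.39
Flux ratio = 10^(−0.4 Δm) = 10^(−0.4 × -8.39) = 10^3.356 = 2270

2300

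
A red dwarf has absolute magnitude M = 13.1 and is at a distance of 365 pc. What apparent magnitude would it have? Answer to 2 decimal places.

m = M + 5 log₁₀ d − 5 = 13.1 + 5·2.5623 − 5 = 20.911

m ≈ 20.91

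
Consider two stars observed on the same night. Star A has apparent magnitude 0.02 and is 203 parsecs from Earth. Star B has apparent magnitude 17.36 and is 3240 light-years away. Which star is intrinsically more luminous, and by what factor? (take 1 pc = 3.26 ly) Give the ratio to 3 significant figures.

Star A is more luminous, by a factor of 360000.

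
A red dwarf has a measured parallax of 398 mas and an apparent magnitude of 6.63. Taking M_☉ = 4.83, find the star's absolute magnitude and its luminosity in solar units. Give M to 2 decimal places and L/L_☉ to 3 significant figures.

d = 1/p = 1000/398 mas = 2.513 pc
M = m − 5 log₁₀ d + 5 = 6.63 − 5·0.4001 + 5 = 9.629
M − M_☉ = 9.629 − 4.83 = 4.799
L/L_☉ = 10^(−0.4 × 4.799) = 0.01203

M ≈ 9.63; L/L_☉ ≈ 0.0120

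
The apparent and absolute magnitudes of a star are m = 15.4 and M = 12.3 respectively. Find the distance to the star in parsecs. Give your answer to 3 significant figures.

d ≈ 41.7 pc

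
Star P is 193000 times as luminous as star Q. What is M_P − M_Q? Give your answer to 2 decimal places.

M_P − M_Q ≈ -13.21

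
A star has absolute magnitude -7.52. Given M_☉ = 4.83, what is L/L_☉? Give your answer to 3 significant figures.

L/L_☉ ≈ 87100

M − M_☉ = -7.52 − 4.83 = -12.350
L/L_☉ = 10^(−0.4 (M − M_☉)) = 10^4.940 = 87100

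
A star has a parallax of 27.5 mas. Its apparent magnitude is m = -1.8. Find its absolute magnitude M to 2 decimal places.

M ≈ -4.60

p = 27.5 mas = 0.0275″ → d = 1/p = 36.36 pc
5 log₁₀(d/10 pc) = 5 log₁₀(36.36) − 5 = 2.803
M = m − 5 log₁₀(d/10) = -1.8 − 2.803 = -4.603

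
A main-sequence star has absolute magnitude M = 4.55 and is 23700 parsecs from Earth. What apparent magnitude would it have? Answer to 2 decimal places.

m ≈ 21.42

m = M + 5 log₁₀ d − 5 = 4.55 + 5·4.3747 − 5 = 21.424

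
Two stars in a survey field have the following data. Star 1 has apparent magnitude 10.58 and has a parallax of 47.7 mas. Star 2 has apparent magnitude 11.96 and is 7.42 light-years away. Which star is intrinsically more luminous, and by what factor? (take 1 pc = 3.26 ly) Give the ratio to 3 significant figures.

Star 1 is more luminous, by a factor of 302.

Star 1: p = 47.7 mas = 0.0477″ → d = 1/p = 20.96 pc
Star 1: M = m − 5 log₁₀ d + 5 = 10.58 − 5·1.3215 + 5 = 8.973
Star 2: d = 7.42 ly / 3.26 = 2.276 pc
Star 2: M = m − 5 log₁₀ d + 5 = 11.96 − 5·0.3572 + 5 = 15.174
ΔM = M_1 − M_2 = 8.973 − (15.174) = -6.201; smaller M is more luminous → Star 1.
L ratio = 10^(0.4 |ΔM|) = 10^2.481 = 302.4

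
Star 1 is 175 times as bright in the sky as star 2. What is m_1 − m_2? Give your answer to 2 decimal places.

Pogson: Δm = −2.5 log₁₀(ratio) = −2.5 log₁₀(175) = −2.5 × 2.2430 = -5.608
Star 1 is brighter, so it has the smaller magnitude: the difference is negative.

m_1 − m_2 ≈ -5.61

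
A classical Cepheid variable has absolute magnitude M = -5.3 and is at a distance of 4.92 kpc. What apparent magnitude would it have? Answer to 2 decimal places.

m ≈ 8.16

d = 4.92 kpc = 4920 pc
m = M + 5 log₁₀ d − 5 = -5.3 + 5·3.6920 − 5 = 8.160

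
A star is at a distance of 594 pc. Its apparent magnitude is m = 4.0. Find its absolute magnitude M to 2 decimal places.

M ≈ -4.87

5 log₁₀(d/10 pc) = 5 log₁₀(594.0) − 5 = 8.869
M = m − 5 log₁₀(d/10) = 4.0 − 8.869 = -4.869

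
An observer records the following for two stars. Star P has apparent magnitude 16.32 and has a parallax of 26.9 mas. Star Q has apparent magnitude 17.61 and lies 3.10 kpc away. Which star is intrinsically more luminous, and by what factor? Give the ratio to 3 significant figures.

Star P: p = 26.9 mas = 0.0269″ → d = 1/p = 37.17 pc
Star P: M = m − 5 log₁₀ d + 5 = 16.32 − 5·1.5702 + 5 = 13.469
Star Q: d = 3.10 kpc = 3100 pc
Star Q: M = m − 5 log₁₀ d + 5 = 17.61 − 5·3.4914 + 5 = 5.153
ΔM = M_P − M_Q = 13.469 − (5.153) = 8.316; smaller M is more luminous → Star Q.
L ratio = 10^(0.4 |ΔM|) = 10^3.326 = 2119

Star Q is more luminous, by a factor of 2120.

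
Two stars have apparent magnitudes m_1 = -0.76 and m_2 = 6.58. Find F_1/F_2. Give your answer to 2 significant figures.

F_1/F_2 ≈ 860

Magnitude difference = -7.34
Flux ratio = 10^(−0.4 Δm) = 10^(−0.4 × -7.34) = 10^2.936 = 863.0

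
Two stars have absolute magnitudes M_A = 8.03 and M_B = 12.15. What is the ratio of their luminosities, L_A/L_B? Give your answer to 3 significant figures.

ΔM = M_A − M_B = -4.12
L_A/L_B = 10^(−0.4 ΔM) = 10^1.648 = 44.46

L_A/L_B ≈ 44.5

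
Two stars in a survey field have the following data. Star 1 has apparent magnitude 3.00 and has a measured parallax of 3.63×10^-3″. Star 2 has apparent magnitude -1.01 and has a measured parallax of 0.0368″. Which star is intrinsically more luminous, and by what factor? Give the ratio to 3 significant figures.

Star 1: d = 1/p = 1/3.63×10^-3″ = 275.5 pc
Star 1: M = m − 5 log₁₀ d + 5 = 3.00 − 5·2.4401 + 5 = -4.200
Star 2: d = 1/p = 1/0.0368″ = 27.17 pc
Star 2: M = m − 5 log₁₀ d + 5 = -1.01 − 5·1.4342 + 5 = -3.181
ΔM = M_1 − M_2 = -4.200 − (-3.181) = -1.020; smaller M is more luminous → Star 1.
L ratio = 10^(0.4 |ΔM|) = 10^0.408 = 2.558

Star 1 is more luminous, by a factor of 2.56.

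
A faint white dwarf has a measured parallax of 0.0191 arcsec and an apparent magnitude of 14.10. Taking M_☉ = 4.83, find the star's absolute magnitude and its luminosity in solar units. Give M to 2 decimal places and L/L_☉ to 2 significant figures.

d = 1/p = 1/0.0191″ = 52.36 pc
M = m − 5 log₁₀ d + 5 = 14.10 − 5·1.7190 + 5 = 10.505
M − M_☉ = 10.505 − 4.83 = 5.675
L/L_☉ = 10^(−0.4 × 5.675) = 5.369×10^-3

M ≈ 10.51; L/L_☉ ≈ 5.4×10^-3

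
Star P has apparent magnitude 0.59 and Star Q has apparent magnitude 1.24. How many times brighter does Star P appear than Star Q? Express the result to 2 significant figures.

Δm = 0.59 − (1.24) = -0.65
Flux ratio = 10^(−0.4 Δm) = 10^(−0.4 × -0.65) = 10^0.260 = 1.820

1.8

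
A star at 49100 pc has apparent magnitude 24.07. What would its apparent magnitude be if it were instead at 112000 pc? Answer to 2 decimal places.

m ≈ 25.86

Flux ∝ 1/d², so Δm = 5 log₁₀(d₂/d₁) = 5 log₁₀(112000/49100) = 1.791
m₂ = m₁ + Δm = 24.07 + (1.791) = 25.861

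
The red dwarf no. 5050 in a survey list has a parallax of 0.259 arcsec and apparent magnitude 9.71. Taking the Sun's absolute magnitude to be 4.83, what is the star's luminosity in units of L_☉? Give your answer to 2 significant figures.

L/L_☉ ≈ 1.7×10^-3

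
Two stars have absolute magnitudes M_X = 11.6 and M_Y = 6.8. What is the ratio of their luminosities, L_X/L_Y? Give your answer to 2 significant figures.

L_X/L_Y ≈ 0.012

ΔM = M_X − M_Y = 4.8
L_X/L_Y = 10^(−0.4 ΔM) = 10^-1.920 = 0.01202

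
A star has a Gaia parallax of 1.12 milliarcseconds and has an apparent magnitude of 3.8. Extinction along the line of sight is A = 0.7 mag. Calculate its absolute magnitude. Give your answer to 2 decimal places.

p = 1.12 mas = 1.12×10^-3″ → d = 1/p = 892.9 pc
5 log₁₀(d/10 pc) = 5 log₁₀(892.9) − 5 = 9.754
M = m − 5 log₁₀(d/10) − A = 3.8 − 9.754 − 0.7 = -6.654

M ≈ -6.65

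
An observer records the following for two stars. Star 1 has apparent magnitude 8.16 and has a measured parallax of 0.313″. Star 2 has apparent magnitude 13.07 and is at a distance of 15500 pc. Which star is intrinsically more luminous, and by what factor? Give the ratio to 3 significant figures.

Star 2 is more luminous, by a factor of 256000.

Star 1: d = 1/p = 1/0.313″ = 3.195 pc
Star 1: M = m − 5 log₁₀ d + 5 = 8.16 − 5·0.5045 + 5 = 10.638
Star 2: M = m − 5 log₁₀ d + 5 = 13.07 − 5·4.1903 + 5 = -2.882
ΔM = M_1 − M_2 = 10.638 − (-2.882) = 13.519; smaller M is more luminous → Star 2.
L ratio = 10^(0.4 |ΔM|) = 10^5.408 = 255700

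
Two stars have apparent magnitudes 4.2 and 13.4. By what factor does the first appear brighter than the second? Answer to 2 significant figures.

4800

Magnitude difference = -9.2
Flux ratio = 10^(−0.4 Δm) = 10^(−0.4 × -9.2) = 10^3.680 = 4786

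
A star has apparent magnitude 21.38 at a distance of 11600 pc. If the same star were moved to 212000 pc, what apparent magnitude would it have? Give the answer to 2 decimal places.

Flux ∝ 1/d², so Δm = 5 log₁₀(d₂/d₁) = 5 log₁₀(212000/11600) = 6.309
m₂ = m₁ + Δm = 21.38 + (6.309) = 27.689

m ≈ 27.69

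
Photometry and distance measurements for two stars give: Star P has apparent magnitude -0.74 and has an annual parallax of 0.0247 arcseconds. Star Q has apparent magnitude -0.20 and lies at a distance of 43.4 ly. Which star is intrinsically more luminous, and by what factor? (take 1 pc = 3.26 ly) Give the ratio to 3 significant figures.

Star P is more luminous, by a factor of 15.2.

Star P: d = 1/p = 1/0.0247″ = 40.49 pc
Star P: M = m − 5 log₁₀ d + 5 = -0.74 − 5·1.6073 + 5 = -3.777
Star Q: d = 43.4 ly / 3.26 = 13.31 pc
Star Q: M = m − 5 log₁₀ d + 5 = -0.20 − 5·1.1243 + 5 = -0.821
ΔM = M_P − M_Q = -3.777 − (-0.821) = -2.955; smaller M is more luminous → Star P.
L ratio = 10^(0.4 |ΔM|) = 10^1.182 = 15.21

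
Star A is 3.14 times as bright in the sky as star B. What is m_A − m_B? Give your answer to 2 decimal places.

Pogson: Δm = −2.5 log₁₀(ratio) = −2.5 log₁₀(3.14) = −2.5 × 0.4969 = -1.242
Star A is brighter, so it has the smaller magnitude: the difference is negative.

m_A − m_B ≈ -1.24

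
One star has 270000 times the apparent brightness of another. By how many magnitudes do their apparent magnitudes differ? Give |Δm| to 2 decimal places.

Pogson: Δm = −2.5 log₁₀(ratio) = −2.5 log₁₀(270000) = −2.5 × 5.4314 = -13.578

|Δm| ≈ 13.58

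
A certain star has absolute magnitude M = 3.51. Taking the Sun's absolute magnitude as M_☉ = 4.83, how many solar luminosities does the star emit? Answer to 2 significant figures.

L/L_☉ ≈ 3.4

M − M_☉ = 3.51 − 4.83 = -1.320
L/L_☉ = 10^(−0.4 (M − M_☉)) = 10^0.528 = 3.373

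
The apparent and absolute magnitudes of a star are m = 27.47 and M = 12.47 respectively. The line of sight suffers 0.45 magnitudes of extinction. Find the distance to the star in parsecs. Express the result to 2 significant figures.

m − M = 5 log₁₀(d/10 pc) + A  ⇒  27.47 − (12.47) − 0.45 = 5 log₁₀(d/10)
14.550 = 5 log₁₀(d/10)
log₁₀ d = (m − M − A)/5 + 1 = 3.9100
d = 10^3.9100 = 8128 pc

d ≈ 8100 pc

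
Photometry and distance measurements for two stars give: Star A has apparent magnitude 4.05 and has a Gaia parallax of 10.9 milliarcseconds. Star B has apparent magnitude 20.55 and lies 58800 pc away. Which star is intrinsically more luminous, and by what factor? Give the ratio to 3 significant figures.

Star A: p = 10.9 mas = 0.0109″ → d = 1/p = 91.74 pc
Star A: M = m − 5 log₁₀ d + 5 = 4.05 − 5·1.9626 + 5 = -0.763
Star B: M = m − 5 log₁₀ d + 5 = 20.55 − 5·4.7694 + 5 = 1.703
ΔM = M_A − M_B = -0.763 − (1.703) = -2.466; smaller M is more luminous → Star A.
L ratio = 10^(0.4 |ΔM|) = 10^0.986 = 9.692

Star A is more luminous, by a factor of 9.69.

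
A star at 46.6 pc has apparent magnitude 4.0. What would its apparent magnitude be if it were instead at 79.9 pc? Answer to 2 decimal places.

m ≈ 5.17

Flux ∝ 1/d², so Δm = 5 log₁₀(d₂/d₁) = 5 log₁₀(79.9/46.6) = 1.171
m₂ = m₁ + Δm = 4.0 + (1.171) = 5.171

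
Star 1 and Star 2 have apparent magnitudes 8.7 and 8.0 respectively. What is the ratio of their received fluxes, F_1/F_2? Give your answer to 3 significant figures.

F_1/F_2 ≈ 0.525

Δm = 8.7 − (8.0) = 0.7
Flux ratio = 10^(−0.4 Δm) = 10^(−0.4 × 0.7) = 10^-0.280 = 0.5248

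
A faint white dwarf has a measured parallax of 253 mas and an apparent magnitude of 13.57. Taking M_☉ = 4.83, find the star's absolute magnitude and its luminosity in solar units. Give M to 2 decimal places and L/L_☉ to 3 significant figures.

M ≈ 15.59; L/L_☉ ≈ 4.99×10^-5

d = 1/p = 1000/253 mas = 3.953 pc
M = m − 5 log₁₀ d + 5 = 13.57 − 5·0.5969 + 5 = 15.586
M − M_☉ = 15.586 − 4.83 = 10.756
L/L_☉ = 10^(−0.4 × 10.756) = 4.986×10^-5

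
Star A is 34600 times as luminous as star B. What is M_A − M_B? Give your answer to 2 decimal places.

Pogson: ΔM = −2.5 log₁₀(ratio) = −2.5 log₁₀(34600) = −2.5 × 4.5391 = -11.348
Star A is brighter, so it has the smaller magnitude: the difference is negative.

M_A − M_B ≈ -11.35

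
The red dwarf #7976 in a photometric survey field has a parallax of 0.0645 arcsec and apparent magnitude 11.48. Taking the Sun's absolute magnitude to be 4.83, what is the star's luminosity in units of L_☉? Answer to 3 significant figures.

d = 1/p = 1/0.0645″ = 15.50 pc
M = m − 5 log₁₀ d + 5 = 11.48 − 5·1.1904 + 5 = 10.528
M − M_☉ = 10.528 − 4.83 = 5.698
L/L_☉ = 10^(−0.4 × 5.698) = 5.259×10^-3

L/L_☉ ≈ 5.26×10^-3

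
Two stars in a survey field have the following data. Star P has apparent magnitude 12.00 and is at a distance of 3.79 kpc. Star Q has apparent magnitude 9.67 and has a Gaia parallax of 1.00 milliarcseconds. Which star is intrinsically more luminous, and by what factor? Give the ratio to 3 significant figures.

Star P is more luminous, by a factor of 1.68.

Star P: d = 3.79 kpc = 3790 pc
Star P: M = m − 5 log₁₀ d + 5 = 12.00 − 5·3.5786 + 5 = -0.893
Star Q: p = 1.00 mas = 1.00×10^-3″ → d = 1/p = 1000 pc
Star Q: M = m − 5 log₁₀ d + 5 = 9.67 − 5·3.0000 + 5 = -0.330
ΔM = M_P − M_Q = -0.893 − (-0.330) = -0.563; smaller M is more luminous → Star P.
L ratio = 10^(0.4 |ΔM|) = 10^0.225 = 1.680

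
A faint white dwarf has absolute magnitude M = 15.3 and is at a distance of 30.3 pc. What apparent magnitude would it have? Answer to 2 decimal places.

m = M + 5 log₁₀ d − 5 = 15.3 + 5·1.4814 − 5 = 17.707

m ≈ 17.71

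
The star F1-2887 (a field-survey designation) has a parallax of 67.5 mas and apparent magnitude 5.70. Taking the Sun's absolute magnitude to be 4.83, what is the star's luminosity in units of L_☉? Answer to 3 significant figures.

L/L_☉ ≈ 0.985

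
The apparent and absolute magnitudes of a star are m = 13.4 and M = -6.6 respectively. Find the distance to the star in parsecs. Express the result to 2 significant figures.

d ≈ 100000 pc

Distance modulus: m − M = 13.4 − (-6.6) = 20.000
m − M = 5 log₁₀ d − 5
log₁₀ d = (m − M)/5 + 1 = 5.0000
d = 10^5.0000 = 100000 pc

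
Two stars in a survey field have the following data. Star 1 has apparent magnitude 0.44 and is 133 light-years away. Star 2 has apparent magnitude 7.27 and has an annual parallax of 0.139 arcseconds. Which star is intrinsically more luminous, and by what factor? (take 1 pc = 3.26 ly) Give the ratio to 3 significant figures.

Star 1: d = 133 ly / 3.26 = 40.80 pc
Star 1: M = m − 5 log₁₀ d + 5 = 0.44 − 5·1.6106 + 5 = -2.613
Star 2: d = 1/p = 1/0.139″ = 7.194 pc
Star 2: M = m − 5 log₁₀ d + 5 = 7.27 − 5·0.8570 + 5 = 7.985
ΔM = M_1 − M_2 = -2.613 − (7.985) = -10.598; smaller M is more luminous → Star 1.
L ratio = 10^(0.4 |ΔM|) = 10^4.239 = 17350

Star 1 is more luminous, by a factor of 17300.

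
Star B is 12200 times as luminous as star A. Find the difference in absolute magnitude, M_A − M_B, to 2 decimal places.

Pogson: ΔM = −2.5 log₁₀(ratio) = −2.5 log₁₀(12200) = −2.5 × 4.0864 = -10.216
Star B is brighter so has the smaller magnitude: M_A − M_B is positive.

M_A − M_B ≈ 10.22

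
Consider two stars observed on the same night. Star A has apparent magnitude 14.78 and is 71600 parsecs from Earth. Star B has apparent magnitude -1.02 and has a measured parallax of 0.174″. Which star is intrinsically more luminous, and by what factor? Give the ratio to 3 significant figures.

Star A is more luminous, by a factor of 74.3.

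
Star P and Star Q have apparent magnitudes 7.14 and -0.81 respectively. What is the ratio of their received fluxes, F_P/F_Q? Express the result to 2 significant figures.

F_P/F_Q ≈ 6.6×10^-4

Magnitude difference = 7.95
Flux ratio = 10^(−0.4 Δm) = 10^(−0.4 × 7.95) = 10^-3.180 = 6.607×10^-4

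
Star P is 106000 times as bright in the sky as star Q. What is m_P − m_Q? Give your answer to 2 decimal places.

m_P − m_Q ≈ -12.56

Pogson: Δm = −2.5 log₁₀(ratio) = −2.5 log₁₀(106000) = −2.5 × 5.0253 = -12.563
Star P is brighter, so it has the smaller magnitude: the difference is negative.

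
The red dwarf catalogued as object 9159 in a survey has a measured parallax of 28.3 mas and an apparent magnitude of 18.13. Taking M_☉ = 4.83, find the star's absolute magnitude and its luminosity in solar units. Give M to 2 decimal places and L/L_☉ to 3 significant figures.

M ≈ 15.39; L/L_☉ ≈ 5.98×10^-5

d = 1/p = 1000/28.3 mas = 35.34 pc
M = m − 5 log₁₀ d + 5 = 18.13 − 5·1.5482 + 5 = 15.389
M − M_☉ = 15.389 − 4.83 = 10.559
L/L_☉ = 10^(−0.4 × 10.559) = 5.976×10^-5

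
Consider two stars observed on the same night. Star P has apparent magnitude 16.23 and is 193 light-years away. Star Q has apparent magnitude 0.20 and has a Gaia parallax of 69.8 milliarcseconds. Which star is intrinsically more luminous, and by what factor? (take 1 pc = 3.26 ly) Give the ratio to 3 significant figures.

Star Q is more luminous, by a factor of 151000.

Star P: d = 193 ly / 3.26 = 59.20 pc
Star P: M = m − 5 log₁₀ d + 5 = 16.23 − 5·1.7723 + 5 = 12.368
Star Q: p = 69.8 mas = 0.0698″ → d = 1/p = 14.33 pc
Star Q: M = m − 5 log₁₀ d + 5 = 0.20 − 5·1.1561 + 5 = -0.581
ΔM = M_P − M_Q = 12.368 − (-0.581) = 12.949; smaller M is more luminous → Star Q.
L ratio = 10^(0.4 |ΔM|) = 10^5.180 = 151200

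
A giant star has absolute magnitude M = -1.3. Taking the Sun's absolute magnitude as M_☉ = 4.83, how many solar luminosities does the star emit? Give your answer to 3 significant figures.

L/L_☉ ≈ 283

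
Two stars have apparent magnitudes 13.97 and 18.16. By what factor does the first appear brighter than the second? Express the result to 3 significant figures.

47.4

Δm = 13.97 − (18.16) = -4.19
Flux ratio = 10^(−0.4 Δm) = 10^(−0.4 × -4.19) = 10^1.676 = 47.42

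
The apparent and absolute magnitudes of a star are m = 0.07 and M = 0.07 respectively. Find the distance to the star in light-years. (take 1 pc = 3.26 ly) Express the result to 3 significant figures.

d ≈ 32.6 ly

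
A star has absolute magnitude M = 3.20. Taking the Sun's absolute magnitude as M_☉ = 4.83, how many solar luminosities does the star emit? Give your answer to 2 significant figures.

M − M_☉ = 3.20 − 4.83 = -1.630
L/L_☉ = 10^(−0.4 (M − M_☉)) = 10^0.652 = 4.487

L/L_☉ ≈ 4.5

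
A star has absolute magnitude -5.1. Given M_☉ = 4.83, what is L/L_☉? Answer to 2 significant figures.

M − M_☉ = -5.1 − 4.83 = -9.930
L/L_☉ = 10^(−0.4 (M − M_☉)) = 10^3.972 = 9376

L/L_☉ ≈ 9400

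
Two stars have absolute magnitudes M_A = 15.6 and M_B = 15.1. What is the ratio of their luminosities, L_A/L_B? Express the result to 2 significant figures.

ΔM = M_A − M_B = 0.5
L_A/L_B = 10^(−0.4 ΔM) = 10^-0.200 = 0.6310

L_A/L_B ≈ 0.63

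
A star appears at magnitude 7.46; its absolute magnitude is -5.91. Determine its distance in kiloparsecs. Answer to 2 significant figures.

d ≈ 4.7 kpc

Distance modulus: m − M = 7.46 − (-5.91) = 13.370
m − M = 5 log₁₀ d − 5
log₁₀ d = (m − M)/5 + 1 = 3.6740
d = 10^3.6740 = 4721 pc
= 4.721 kpc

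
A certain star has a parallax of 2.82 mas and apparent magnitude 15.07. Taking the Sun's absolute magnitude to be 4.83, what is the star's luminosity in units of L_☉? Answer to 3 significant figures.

L/L_☉ ≈ 0.101

d = 1/p = 1000/2.82 mas = 354.6 pc
M = m − 5 log₁₀ d + 5 = 15.07 − 5·2.5498 + 5 = 7.321
M − M_☉ = 7.321 − 4.83 = 2.491
L/L_☉ = 10^(−0.4 × 2.491) = 0.1008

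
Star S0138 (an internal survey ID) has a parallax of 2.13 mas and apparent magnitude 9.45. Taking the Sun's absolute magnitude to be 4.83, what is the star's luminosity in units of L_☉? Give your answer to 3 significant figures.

d = 1/p = 1000/2.13 mas = 469.5 pc
M = m − 5 log₁₀ d + 5 = 9.45 − 5·2.6716 + 5 = 1.092
M − M_☉ = 1.092 − 4.83 = -3.738
L/L_☉ = 10^(−0.4 × -3.738) = 31.28

L/L_☉ ≈ 31.3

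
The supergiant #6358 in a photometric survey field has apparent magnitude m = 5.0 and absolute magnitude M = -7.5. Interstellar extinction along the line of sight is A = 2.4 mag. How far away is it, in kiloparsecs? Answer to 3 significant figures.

d ≈ 1.05 kpc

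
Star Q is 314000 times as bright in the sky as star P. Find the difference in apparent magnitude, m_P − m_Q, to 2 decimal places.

Pogson: Δm = −2.5 log₁₀(ratio) = −2.5 log₁₀(314000) = −2.5 × 5.4969 = -13.742
Star Q is brighter so has the smaller magnitude: m_P − m_Q is positive.

m_P − m_Q ≈ 13.74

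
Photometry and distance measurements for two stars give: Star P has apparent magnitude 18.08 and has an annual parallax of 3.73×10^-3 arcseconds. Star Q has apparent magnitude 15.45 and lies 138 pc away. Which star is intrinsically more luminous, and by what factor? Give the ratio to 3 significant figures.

Star P: d = 1/p = 1/3.73×10^-3″ = 268.1 pc
Star P: M = m − 5 log₁₀ d + 5 = 18.08 − 5·2.4283 + 5 = 10.939
Star Q: M = m − 5 log₁₀ d + 5 = 15.45 − 5·2.1399 + 5 = 9.751
ΔM = M_P − M_Q = 10.939 − (9.751) = 1.188; smaller M is more luminous → Star Q.
L ratio = 10^(0.4 |ΔM|) = 10^0.475 = 2.987

Star Q is more luminous, by a factor of 2.99.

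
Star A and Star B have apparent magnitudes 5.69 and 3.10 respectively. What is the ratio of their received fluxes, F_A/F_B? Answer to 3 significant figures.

Magnitude difference = 2.59
Flux ratio = 10^(−0.4 Δm) = 10^(−0.4 × 2.59) = 10^-1.036 = 0.09204

F_A/F_B ≈ 0.0920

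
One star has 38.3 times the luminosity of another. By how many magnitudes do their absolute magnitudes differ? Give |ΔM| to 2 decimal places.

|ΔM| ≈ 3.96

Pogson: ΔM = −2.5 log₁₀(ratio) = −2.5 log₁₀(38.3) = −2.5 × 1.5832 = -3.958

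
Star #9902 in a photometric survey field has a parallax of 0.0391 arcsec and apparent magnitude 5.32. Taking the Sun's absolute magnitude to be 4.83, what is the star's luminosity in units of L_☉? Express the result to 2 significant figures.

d = 1/p = 1/0.0391″ = 25.58 pc
M = m − 5 log₁₀ d + 5 = 5.32 − 5·1.4078 + 5 = 3.281
M − M_☉ = 3.281 − 4.83 = -1.549
L/L_☉ = 10^(−0.4 × -1.549) = 4.165

L/L_☉ ≈ 4.2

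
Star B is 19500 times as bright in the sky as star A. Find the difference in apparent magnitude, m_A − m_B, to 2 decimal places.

Pogson: Δm = −2.5 log₁₀(ratio) = −2.5 log₁₀(19500) = −2.5 × 4.2900 = -10.725
Star B is brighter so has the smaller magnitude: m_A − m_B is positive.

m_A − m_B ≈ 10.73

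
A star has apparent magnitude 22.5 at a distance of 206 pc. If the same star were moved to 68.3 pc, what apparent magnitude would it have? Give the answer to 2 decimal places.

Flux ∝ 1/d², so Δm = 5 log₁₀(d₂/d₁) = 5 log₁₀(68.3/206) = -2.397
m₂ = m₁ + Δm = 22.5 + (-2.397) = 20.103

m ≈ 20.10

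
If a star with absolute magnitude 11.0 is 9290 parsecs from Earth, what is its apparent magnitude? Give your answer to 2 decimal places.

m ≈ 25.84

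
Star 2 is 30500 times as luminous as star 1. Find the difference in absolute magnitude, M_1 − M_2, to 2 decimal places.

Pogson: ΔM = −2.5 log₁₀(ratio) = −2.5 log₁₀(30500) = −2.5 × 4.4843 = -11.211
Star 2 is brighter so has the smaller magnitude: M_1 − M_2 is positive.

M_1 − M_2 ≈ 11.21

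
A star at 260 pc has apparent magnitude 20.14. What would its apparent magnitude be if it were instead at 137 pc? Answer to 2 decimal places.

m ≈ 18.75

Flux ∝ 1/d², so Δm = 5 log₁₀(d₂/d₁) = 5 log₁₀(137/260) = -1.391
m₂ = m₁ + Δm = 20.14 + (-1.391) = 18.749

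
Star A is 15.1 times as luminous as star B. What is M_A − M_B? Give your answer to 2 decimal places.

Pogson: ΔM = −2.5 log₁₀(ratio) = −2.5 log₁₀(15.1) = −2.5 × 1.1790 = -2.947
Star A is brighter, so it has the smaller magnitude: the difference is negative.

M_A − M_B ≈ -2.95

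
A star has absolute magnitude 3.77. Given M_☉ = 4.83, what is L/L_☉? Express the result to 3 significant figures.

L/L_☉ ≈ 2.65

M − M_☉ = 3.77 − 4.83 = -1.060
L/L_☉ = 10^(−0.4 (M − M_☉)) = 10^0.424 = 2.655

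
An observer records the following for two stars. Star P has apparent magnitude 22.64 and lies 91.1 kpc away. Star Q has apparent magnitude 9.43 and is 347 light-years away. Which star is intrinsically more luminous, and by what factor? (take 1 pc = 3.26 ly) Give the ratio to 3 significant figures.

Star P is more luminous, by a factor of 3.81.

Star P: d = 91.1 kpc = 91100 pc
Star P: M = m − 5 log₁₀ d + 5 = 22.64 − 5·4.9595 + 5 = 2.842
Star Q: d = 347 ly / 3.26 = 106.4 pc
Star Q: M = m − 5 log₁₀ d + 5 = 9.43 − 5·2.0271 + 5 = 4.294
ΔM = M_P − M_Q = 2.842 − (4.294) = -1.452; smaller M is more luminous → Star P.
L ratio = 10^(0.4 |ΔM|) = 10^0.581 = 3.809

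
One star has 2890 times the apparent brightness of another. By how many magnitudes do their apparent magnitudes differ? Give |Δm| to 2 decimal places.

|Δm| ≈ 8.65

Pogson: Δm = −2.5 log₁₀(ratio) = −2.5 log₁₀(2890) = −2.5 × 3.4609 = -8.652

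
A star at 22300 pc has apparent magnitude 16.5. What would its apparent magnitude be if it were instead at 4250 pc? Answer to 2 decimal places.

m ≈ 12.90

Flux ∝ 1/d², so Δm = 5 log₁₀(d₂/d₁) = 5 log₁₀(4250/22300) = -3.600
m₂ = m₁ + Δm = 16.5 + (-3.600) = 12.900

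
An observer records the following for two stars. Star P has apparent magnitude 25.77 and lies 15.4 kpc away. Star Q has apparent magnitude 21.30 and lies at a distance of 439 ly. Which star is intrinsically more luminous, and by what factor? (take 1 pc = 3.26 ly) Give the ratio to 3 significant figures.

Star P: d = 15.4 kpc = 15400 pc
Star P: M = m − 5 log₁₀ d + 5 = 25.77 − 5·4.1875 + 5 = 9.832
Star Q: d = 439 ly / 3.26 = 134.7 pc
Star Q: M = m − 5 log₁₀ d + 5 = 21.30 − 5·2.1292 + 5 = 15.654
ΔM = M_P − M_Q = 9.832 − (15.654) = -5.821; smaller M is more luminous → Star P.
L ratio = 10^(0.4 |ΔM|) = 10^2.329 = 213.1

Star P is more luminous, by a factor of 213.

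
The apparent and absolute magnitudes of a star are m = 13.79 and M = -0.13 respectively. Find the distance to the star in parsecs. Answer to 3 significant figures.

d ≈ 6080 pc

Distance modulus: m − M = 13.79 − (-0.13) = 13.920
m − M = 5 log₁₀ d − 5
log₁₀ d = (m − M)/5 + 1 = 3.7840
d = 10^3.7840 = 6081 pc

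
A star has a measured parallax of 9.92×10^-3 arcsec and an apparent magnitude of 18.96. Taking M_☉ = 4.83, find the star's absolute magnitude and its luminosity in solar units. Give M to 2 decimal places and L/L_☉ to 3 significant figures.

M ≈ 13.94; L/L_☉ ≈ 2.26×10^-4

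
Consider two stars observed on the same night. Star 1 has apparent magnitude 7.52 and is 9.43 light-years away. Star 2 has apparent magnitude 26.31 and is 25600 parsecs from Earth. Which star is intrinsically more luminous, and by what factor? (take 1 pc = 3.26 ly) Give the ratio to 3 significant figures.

Star 1: d = 9.43 ly / 3.26 = 2.893 pc
Star 1: M = m − 5 log₁₀ d + 5 = 7.52 − 5·0.4613 + 5 = 10.214
Star 2: M = m − 5 log₁₀ d + 5 = 26.31 − 5·4.4082 + 5 = 9.269
ΔM = M_1 − M_2 = 10.214 − (9.269) = 0.945; smaller M is more luminous → Star 2.
L ratio = 10^(0.4 |ΔM|) = 10^0.378 = 2.387

Star 2 is more luminous, by a factor of 2.39.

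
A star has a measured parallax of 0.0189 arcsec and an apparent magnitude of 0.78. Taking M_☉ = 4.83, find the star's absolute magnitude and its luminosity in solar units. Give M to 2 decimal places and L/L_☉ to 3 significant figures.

M ≈ -2.84; L/L_☉ ≈ 1170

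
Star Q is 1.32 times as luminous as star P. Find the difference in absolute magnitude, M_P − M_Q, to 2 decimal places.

M_P − M_Q ≈ 0.30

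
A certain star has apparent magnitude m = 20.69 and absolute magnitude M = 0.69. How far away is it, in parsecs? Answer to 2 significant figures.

d ≈ 100000 pc

Distance modulus: m − M = 20.69 − (0.69) = 20.000
m − M = 5 log₁₀ d − 5
log₁₀ d = (m − M)/5 + 1 = 5.0000
d = 10^5.0000 = 100000 pc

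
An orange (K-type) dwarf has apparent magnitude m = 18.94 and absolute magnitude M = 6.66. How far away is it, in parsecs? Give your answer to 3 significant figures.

μ = m − M = 12.280
m − M = 5 log₁₀ d − 5
log₁₀ d = (m − M)/5 + 1 = 3.4560
d = 10^3.4560 = 2858 pc

d ≈ 2860 pc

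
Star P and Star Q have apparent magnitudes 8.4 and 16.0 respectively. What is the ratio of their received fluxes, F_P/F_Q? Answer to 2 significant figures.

F_P/F_Q ≈ 1100

Magnitude difference = -7.6
Flux ratio = 10^(−0.4 Δm) = 10^(−0.4 × -7.6) = 10^3.040 = 1096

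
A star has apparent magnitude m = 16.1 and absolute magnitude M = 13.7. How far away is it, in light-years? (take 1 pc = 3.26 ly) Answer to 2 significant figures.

Distance modulus: m − M = 16.1 − (13.7) = 2.400
m − M = 5 log₁₀ d − 5
log₁₀ d = (m − M)/5 + 1 = 1.4800
d = 10^1.4800 = 30.20 pc
= 98.45 ly

d ≈ 98 ly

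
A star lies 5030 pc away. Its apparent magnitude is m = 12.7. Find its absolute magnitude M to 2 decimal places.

M ≈ -0.81

5 log₁₀(d/10 pc) = 5 log₁₀(5030) − 5 = 13.508
M = m − 5 log₁₀(d/10) = 12.7 − 13.508 = -0.808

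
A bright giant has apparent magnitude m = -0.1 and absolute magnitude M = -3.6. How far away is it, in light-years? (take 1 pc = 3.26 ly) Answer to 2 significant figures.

d ≈ 160 ly

μ = m − M = 3.500
m − M = 5 log₁₀ d − 5
log₁₀ d = (m − M)/5 + 1 = 1.7000
d = 10^1.7000 = 50.12 pc
= 163.4 ly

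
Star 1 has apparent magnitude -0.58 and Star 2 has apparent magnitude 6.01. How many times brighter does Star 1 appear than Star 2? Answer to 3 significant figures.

Δm = -0.58 − (6.01) = -6.59
Flux ratio = 10^(−0.4 Δm) = 10^(−0.4 × -6.59) = 10^2.636 = 432.5

433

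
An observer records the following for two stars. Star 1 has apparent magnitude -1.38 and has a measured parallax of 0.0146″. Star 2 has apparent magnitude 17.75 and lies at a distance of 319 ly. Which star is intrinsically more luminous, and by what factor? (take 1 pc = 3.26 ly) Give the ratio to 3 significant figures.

Star 1 is more luminous, by a factor of 2.20×10^7.

Star 1: d = 1/p = 1/0.0146″ = 68.49 pc
Star 1: M = m − 5 log₁₀ d + 5 = -1.38 − 5·1.8356 + 5 = -5.558
Star 2: d = 319 ly / 3.26 = 97.85 pc
Star 2: M = m − 5 log₁₀ d + 5 = 17.75 − 5·1.9906 + 5 = 12.797
ΔM = M_1 − M_2 = -5.558 − (12.797) = -18.355; smaller M is more luminous → Star 1.
L ratio = 10^(0.4 |ΔM|) = 10^7.342 = 2.199×10^7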